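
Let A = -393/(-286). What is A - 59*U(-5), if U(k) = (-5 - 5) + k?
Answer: 253503/286 ≈ 886.37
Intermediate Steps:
U(k) = -10 + k
A = 393/286 (A = -393*(-1/286) = 393/286 ≈ 1.3741)
A - 59*U(-5) = 393/286 - 59*(-10 - 5) = 393/286 - 59*(-15) = 393/286 - 1*(-885) = 393/286 + 885 = 253503/286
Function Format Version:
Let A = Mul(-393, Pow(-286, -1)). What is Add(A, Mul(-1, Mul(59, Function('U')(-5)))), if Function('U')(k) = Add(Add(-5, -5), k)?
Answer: Rational(253503, 286) ≈ 886.37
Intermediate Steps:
Function('U')(k) = Add(-10, k)
A = Rational(393, 286) (A = Mul(-393, Rational(-1, 286)) = Rational(393, 286) ≈ 1.3741)
Add(A, Mul(-1, Mul(59, Function('U')(-5)))) = Add(Rational(393, 286), Mul(-1, Mul(59, Add(-10, -5)))) = Add(Rational(393, 286), Mul(-1, Mul(59, -15))) = Add(Rational(393, 286), Mul(-1, -885)) = Add(Rational(393, 286), 885) = Rational(253503, 286)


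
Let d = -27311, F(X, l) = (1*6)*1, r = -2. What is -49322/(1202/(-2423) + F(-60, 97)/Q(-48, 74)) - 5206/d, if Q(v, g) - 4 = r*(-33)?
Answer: 8787332829332/73111547 ≈ 1.2019e+5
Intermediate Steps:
F(X, l) = 6 (F(X, l) = 6*1 = 6)
Q(v, g) = 70 (Q(v, g) = 4 - 2*(-33) = 4 + 66 = 70)
-49322/(1202/(-2423) + F(-60, 97)/Q(-48, 74)) - 5206/d = -49322/(1202/(-2423) + 6/70) - 5206/(-27311) = -49322/(1202*(-1/2423) + 6*(1/70)) - 5206*(-1/27311) = -49322/(-1202/2423 + 3/35) + 5206/27311 = -49322/(-34801/84805) + 5206/27311 = -49322*(-84805/34801) + 5206/27311 = 321750170/2677 + 5206/27311 = 8787332829332/73111547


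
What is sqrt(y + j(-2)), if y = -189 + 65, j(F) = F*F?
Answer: 2*I*sqrt(30) ≈ 10.954*I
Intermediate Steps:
j(F) = F**2
y = -124
sqrt(y + j(-2)) = sqrt(-124 + (-2)**2) = sqrt(-124 + 4) = sqrt(-120) = 2*I*sqrt(30)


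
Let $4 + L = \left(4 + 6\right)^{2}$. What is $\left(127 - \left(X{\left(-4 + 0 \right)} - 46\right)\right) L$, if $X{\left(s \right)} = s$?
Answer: $16992$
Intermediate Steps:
$L = 96$ ($L = -4 + \left(4 + 6\right)^{2} = -4 + 10^{2} = -4 + 100 = 96$)
$\left(127 - \left(X{\left(-4 + 0 \right)} - 46\right)\right) L = \left(127 - \left(\left(-4 + 0\right) - 46\right)\right) 96 = \left(127 - \left(-4 - 46\right)\right) 96 = \left(127 - -50\right) 96 = \left(127 + 50\right) 96 = 177 \cdot 96 = 16992$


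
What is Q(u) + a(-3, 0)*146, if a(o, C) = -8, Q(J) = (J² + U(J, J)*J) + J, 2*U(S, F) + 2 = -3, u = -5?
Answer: -2271/2 ≈ -1135.5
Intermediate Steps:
U(S, F) = -5/2 (U(S, F) = -1 + (½)*(-3) = -1 - 3/2 = -5/2)
Q(J) = J² - 3*J/2 (Q(J) = (J² - 5*J/2) + J = J² - 3*J/2)
Q(u) + a(-3, 0)*146 = (½)*(-5)*(-3 + 2*(-5)) - 8*146 = (½)*(-5)*(-3 - 10) - 1168 = (½)*(-5)*(-13) - 1168 = 65/2 - 1168 = -2271/2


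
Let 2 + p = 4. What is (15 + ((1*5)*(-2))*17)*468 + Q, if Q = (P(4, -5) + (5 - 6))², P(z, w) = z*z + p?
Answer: -72251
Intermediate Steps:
p = 2 (p = -2 + 4 = 2)
P(z, w) = 2 + z² (P(z, w) = z*z + 2 = z² + 2 = 2 + z²)
Q = 289 (Q = ((2 + 4²) + (5 - 6))² = ((2 + 16) - 1)² = (18 - 1)² = 17² = 289)
(15 + ((1*5)*(-2))*17)*468 + Q = (15 + ((1*5)*(-2))*17)*468 + 289 = (15 + (5*(-2))*17)*468 + 289 = (15 - 10*17)*468 + 289 = (15 - 170)*468 + 289 = -155*468 + 289 = -72540 + 289 = -72251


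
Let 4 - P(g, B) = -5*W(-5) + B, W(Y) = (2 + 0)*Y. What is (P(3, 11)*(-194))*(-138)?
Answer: -1526004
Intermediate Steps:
W(Y) = 2*Y
P(g, B) = -46 - B (P(g, B) = 4 - (-10*(-5) + B) = 4 - (-5*(-10) + B) = 4 - (50 + B) = 4 + (-50 - B) = -46 - B)
(P(3, 11)*(-194))*(-138) = ((-46 - 1*11)*(-194))*(-138) = ((-46 - 11)*(-194))*(-138) = -57*(-194)*(-138) = 11058*(-138) = -1526004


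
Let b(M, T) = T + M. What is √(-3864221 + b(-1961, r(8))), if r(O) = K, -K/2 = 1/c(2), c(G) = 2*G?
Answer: I*√15464730/2 ≈ 1966.3*I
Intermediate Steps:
K = -½ (K = -2/(2*2) = -2/4 = -2*¼ = -½ ≈ -0.50000)
r(O) = -½
b(M, T) = M + T
√(-3864221 + b(-1961, r(8))) = √(-3864221 + (-1961 - ½)) = √(-3864221 - 3923/2) = √(-7732365/2) = I*√15464730/2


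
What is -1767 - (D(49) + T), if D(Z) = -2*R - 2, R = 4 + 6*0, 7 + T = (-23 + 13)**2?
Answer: -1850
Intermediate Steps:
T = 93 (T = -7 + (-23 + 13)**2 = -7 + (-10)**2 = -7 + 100 = 93)
R = 4 (R = 4 + 0 = 4)
D(Z) = -10 (D(Z) = -2*4 - 2 = -8 - 2 = -10)
-1767 - (D(49) + T) = -1767 - (-10 + 93) = -1767 - 1*83 = -1767 - 83 = -1850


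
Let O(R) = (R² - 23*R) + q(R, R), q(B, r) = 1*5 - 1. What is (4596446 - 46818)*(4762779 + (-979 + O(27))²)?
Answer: 25088778017904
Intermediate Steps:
q(B, r) = 4 (q(B, r) = 5 - 1 = 4)
O(R) = 4 + R² - 23*R (O(R) = (R² - 23*R) + 4 = 4 + R² - 23*R)
(4596446 - 46818)*(4762779 + (-979 + O(27))²) = (4596446 - 46818)*(4762779 + (-979 + (4 + 27² - 23*27))²) = 4549628*(4762779 + (-979 + (4 + 729 - 621))²) = 4549628*(4762779 + (-979 + 112)²) = 4549628*(4762779 + (-867)²) = 4549628*(4762779 + 751689) = 4549628*5514468 = 25088778017904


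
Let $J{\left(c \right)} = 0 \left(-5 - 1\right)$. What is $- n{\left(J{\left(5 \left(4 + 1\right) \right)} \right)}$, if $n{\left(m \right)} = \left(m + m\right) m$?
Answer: $0$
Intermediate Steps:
$J{\left(c \right)} = 0$ ($J{\left(c \right)} = 0 \left(-6\right) = 0$)
$n{\left(m \right)} = 2 m^{2}$ ($n{\left(m \right)} = 2 m m = 2 m^{2}$)
$- n{\left(J{\left(5 \left(4 + 1\right) \right)} \right)} = - 2 \cdot 0^{2} = - 2 \cdot 0 = \left(-1\right) 0 = 0$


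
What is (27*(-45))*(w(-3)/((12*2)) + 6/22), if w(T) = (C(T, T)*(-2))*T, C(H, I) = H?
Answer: 25515/44 ≈ 579.89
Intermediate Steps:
w(T) = -2*T**2 (w(T) = (T*(-2))*T = (-2*T)*T = -2*T**2)
(27*(-45))*(w(-3)/((12*2)) + 6/22) = (27*(-45))*((-2*(-3)**2)/((12*2)) + 6/22) = -1215*(-2*9/24 + 6*(1/22)) = -1215*(-18*1/24 + 3/11) = -1215*(-3/4 + 3/11) = -1215*(-21/44) = 25515/44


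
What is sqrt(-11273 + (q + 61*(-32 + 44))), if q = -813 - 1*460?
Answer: I*sqrt(11814) ≈ 108.69*I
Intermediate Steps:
q = -1273 (q = -813 - 460 = -1273)
sqrt(-11273 + (q + 61*(-32 + 44))) = sqrt(-11273 + (-1273 + 61*(-32 + 44))) = sqrt(-11273 + (-1273 + 61*12)) = sqrt(-11273 + (-1273 + 732)) = sqrt(-11273 - 541) = sqrt(-11814) = I*sqrt(11814)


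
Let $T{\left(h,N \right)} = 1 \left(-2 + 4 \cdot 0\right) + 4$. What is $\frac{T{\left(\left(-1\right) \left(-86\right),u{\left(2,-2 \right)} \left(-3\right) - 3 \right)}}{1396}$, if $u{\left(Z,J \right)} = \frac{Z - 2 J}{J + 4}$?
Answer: $\frac{1}{698} \approx 0.0014327$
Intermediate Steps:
$u{\left(Z,J \right)} = \frac{Z - 2 J}{4 + J}$
$T{\left(h,N \right)} = 2$ ($T{\left(h,N \right)} = 1 \left(-2 + 0\right) + 4 = 1 \left(-2\right) + 4 = -2 + 4 = 2$)
$\frac{T{\left(\left(-1\right) \left(-86\right),u{\left(2,-2 \right)} \left(-3\right) - 3 \right)}}{1396} = \frac{2}{1396} = 2 \cdot \frac{1}{1396} = \frac{1}{698}$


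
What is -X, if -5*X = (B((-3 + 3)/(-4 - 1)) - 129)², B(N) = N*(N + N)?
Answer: 16641/5 ≈ 3328.2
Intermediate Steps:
B(N) = 2*N² (B(N) = N*(2*N) = 2*N²)
X = -16641/5 (X = -(2*((-3 + 3)/(-4 - 1))² - 129)²/5 = -(2*(0/(-5))² - 129)²/5 = -(2*(0*(-⅕))² - 129)²/5 = -(2*0² - 129)²/5 = -(2*0 - 129)²/5 = -(0 - 129)²/5 = -⅕*(-129)² = -⅕*16641 = -16641/5 ≈ -3328.2)
-X = -1*(-16641/5) = 16641/5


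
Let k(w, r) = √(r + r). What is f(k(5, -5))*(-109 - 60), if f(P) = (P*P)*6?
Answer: 10140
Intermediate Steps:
k(w, r) = √2*√r (k(w, r) = √(2*r) = √2*√r)
f(P) = 6*P² (f(P) = P²*6 = 6*P²)
f(k(5, -5))*(-109 - 60) = (6*(√2*√(-5))²)*(-109 - 60) = (6*(√2*(I*√5))²)*(-169) = (6*(I*√10)²)*(-169) = (6*(-10))*(-169) = -60*(-169) = 10140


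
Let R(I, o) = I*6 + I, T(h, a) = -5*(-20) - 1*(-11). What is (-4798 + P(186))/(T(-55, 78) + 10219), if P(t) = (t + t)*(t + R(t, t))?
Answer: 274369/5165 ≈ 53.121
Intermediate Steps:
T(h, a) = 111 (T(h, a) = 100 + 11 = 111)
R(I, o) = 7*I (R(I, o) = 6*I + I = 7*I)
P(t) = 16*t**2 (P(t) = (t + t)*(t + 7*t) = (2*t)*(8*t) = 16*t**2)
(-4798 + P(186))/(T(-55, 78) + 10219) = (-4798 + 16*186**2)/(111 + 10219) = (-4798 + 16*34596)/10330 = (-4798 + 553536)*(1/10330) = 548738*(1/10330) = 274369/5165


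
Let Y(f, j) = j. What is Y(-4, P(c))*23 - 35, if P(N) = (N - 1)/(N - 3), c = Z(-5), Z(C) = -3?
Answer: -59/3 ≈ -19.667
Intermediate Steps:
c = -3
P(N) = (-1 + N)/(-3 + N)
Y(-4, P(c))*23 - 35 = ((-1 - 3)/(-3 - 3))*23 - 35 = (-4/(-6))*23 - 35 = -⅙*(-4)*23 - 35 = (⅔)*23 - 35 = 46/3 - 35 = -59/3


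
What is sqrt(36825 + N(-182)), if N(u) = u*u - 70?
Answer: sqrt(69879) ≈ 264.35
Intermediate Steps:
N(u) = -70 + u**2 (N(u) = u**2 - 70 = -70 + u**2)
sqrt(36825 + N(-182)) = sqrt(36825 + (-70 + (-182)**2)) = sqrt(36825 + (-70 + 33124)) = sqrt(36825 + 33054) = sqrt(69879)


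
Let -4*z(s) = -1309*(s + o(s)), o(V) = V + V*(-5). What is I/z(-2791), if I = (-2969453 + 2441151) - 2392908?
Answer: -11684840/10960257 ≈ -1.0661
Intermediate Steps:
o(V) = -4*V (o(V) = V - 5*V = -4*V)
I = -2921210 (I = -528302 - 2392908 = -2921210)
z(s) = -3927*s/4 (z(s) = -(-1309)*(s - 4*s)/4 = -(-1309)*(-3*s)/4 = -3927*s/4)
I/z(-2791) = -2921210/((-3927/4*(-2791))) = -2921210/10960257/4 = -2921210*4/10960257 = -11684840/10960257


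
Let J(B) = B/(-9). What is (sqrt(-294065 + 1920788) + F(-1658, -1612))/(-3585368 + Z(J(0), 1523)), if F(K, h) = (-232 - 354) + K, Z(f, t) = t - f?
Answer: 748/1194615 - sqrt(20083)/398205 ≈ 0.00027026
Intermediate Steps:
J(B) = -B/9 (J(B) = B*(-1/9) = -B/9)
F(K, h) = -586 + K
(sqrt(-294065 + 1920788) + F(-1658, -1612))/(-3585368 + Z(J(0), 1523)) = (sqrt(-294065 + 1920788) + (-586 - 1658))/(-3585368 + (1523 - (-1)*0/9)) = (sqrt(1626723) - 2244)/(-3585368 + (1523 - 1*0)) = (9*sqrt(20083) - 2244)/(-3585368 + (1523 + 0)) = (-2244 + 9*sqrt(20083))/(-3585368 + 1523) = (-2244 + 9*sqrt(20083))/(-3583845) = (-2244 + 9*sqrt(20083))*(-1/3583845) = 748/1194615 - sqrt(20083)/398205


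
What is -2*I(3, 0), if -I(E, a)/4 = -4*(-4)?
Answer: 128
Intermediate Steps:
I(E, a) = -64 (I(E, a) = -(-16)*(-4) = -4*16 = -64)
-2*I(3, 0) = -2*(-64) = 128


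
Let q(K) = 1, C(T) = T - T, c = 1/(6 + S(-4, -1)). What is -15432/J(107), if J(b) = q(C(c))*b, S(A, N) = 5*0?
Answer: -15432/107 ≈ -144.22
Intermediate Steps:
S(A, N) = 0
c = ⅙ (c = 1/(6 + 0) = 1/6 = ⅙ ≈ 0.16667)
C(T) = 0
J(b) = b (J(b) = 1*b = b)
-15432/J(107) = -15432/107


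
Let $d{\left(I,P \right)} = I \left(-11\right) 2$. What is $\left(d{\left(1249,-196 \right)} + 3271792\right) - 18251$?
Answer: $3226063$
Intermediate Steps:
$d{\left(I,P \right)} = - 22 I$ ($d{\left(I,P \right)} = - 11 I 2 = - 22 I$)
$\left(d{\left(1249,-196 \right)} + 3271792\right) - 18251 = \left(\left(-22\right) 1249 + 3271792\right) - 18251 = \left(-27478 + 3271792\right) - 18251 = 3244314 - 18251 = 3226063$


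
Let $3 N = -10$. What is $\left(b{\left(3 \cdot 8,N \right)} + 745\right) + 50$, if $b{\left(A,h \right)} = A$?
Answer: $819$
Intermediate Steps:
$N = - \frac{10}{3}$ ($N = \frac{1}{3} \left(-10\right) = - \frac{10}{3} \approx -3.3333$)
$\left(b{\left(3 \cdot 8,N \right)} + 745\right) + 50 = \left(3 \cdot 8 + 745\right) + 50 = \left(24 + 745\right) + 50 = 769 + 50 = 819$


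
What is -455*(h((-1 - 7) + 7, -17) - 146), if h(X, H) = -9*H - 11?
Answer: 1820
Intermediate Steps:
h(X, H) = -11 - 9*H
-455*(h((-1 - 7) + 7, -17) - 146) = -455*((-11 - 9*(-17)) - 146) = -455*((-11 + 153) - 146) = -455*(142 - 146) = -455*(-4) = 1820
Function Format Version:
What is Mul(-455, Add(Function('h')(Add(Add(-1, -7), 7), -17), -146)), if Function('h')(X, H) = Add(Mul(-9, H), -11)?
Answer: 1820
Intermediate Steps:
Function('h')(X, H) = Add(-11, Mul(-9, H))
Mul(-455, Add(Function('h')(Add(Add(-1, -7), 7), -17), -146)) = Mul(-455, Add(Add(-11, Mul(-9, -17)), -146)) = Mul(-455, Add(Add(-11, 153), -146)) = Mul(-455, Add(142, -146)) = Mul(-455, -4) = 1820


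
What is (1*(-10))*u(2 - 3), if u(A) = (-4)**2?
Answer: -160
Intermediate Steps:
u(A) = 16
(1*(-10))*u(2 - 3) = (1*(-10))*16 = -10*16 = -160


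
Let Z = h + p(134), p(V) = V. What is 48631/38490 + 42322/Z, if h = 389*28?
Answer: 1082589593/212195370 ≈ 5.1019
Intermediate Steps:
h = 10892
Z = 11026 (Z = 10892 + 134 = 11026)
48631/38490 + 42322/Z = 48631/38490 + 42322/11026 = 48631*(1/38490) + 42322*(1/11026) = 48631/38490 + 21161/5513 = 1082589593/212195370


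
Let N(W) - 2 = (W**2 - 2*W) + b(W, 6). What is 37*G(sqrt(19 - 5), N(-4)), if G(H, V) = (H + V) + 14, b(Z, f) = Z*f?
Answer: 592 + 37*sqrt(14) ≈ 730.44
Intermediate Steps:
N(W) = 2 + W**2 + 4*W (N(W) = 2 + ((W**2 - 2*W) + W*6) = 2 + ((W**2 - 2*W) + 6*W) = 2 + (W**2 + 4*W) = 2 + W**2 + 4*W)
G(H, V) = 14 + H + V
37*G(sqrt(19 - 5), N(-4)) = 37*(14 + sqrt(19 - 5) + (2 + (-4)**2 + 4*(-4))) = 37*(14 + sqrt(14) + (2 + 16 - 16)) = 37*(14 + sqrt(14) + 2) = 37*(16 + sqrt(14)) = 592 + 37*sqrt(14)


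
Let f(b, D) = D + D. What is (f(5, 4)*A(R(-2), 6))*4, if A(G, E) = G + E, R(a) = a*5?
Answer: -128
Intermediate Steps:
f(b, D) = 2*D
R(a) = 5*a
A(G, E) = E + G
(f(5, 4)*A(R(-2), 6))*4 = ((2*4)*(6 + 5*(-2)))*4 = (8*(6 - 10))*4 = (8*(-4))*4 = -32*4 = -128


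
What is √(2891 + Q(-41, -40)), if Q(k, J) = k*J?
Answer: √4531 ≈ 67.313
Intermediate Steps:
Q(k, J) = J*k
√(2891 + Q(-41, -40)) = √(2891 - 40*(-41)) = √(2891 + 1640) = √4531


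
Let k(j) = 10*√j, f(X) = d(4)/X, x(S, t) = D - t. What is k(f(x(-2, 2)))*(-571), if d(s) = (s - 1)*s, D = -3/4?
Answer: -22840*I*√33/11 ≈ -11928.0*I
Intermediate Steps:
D = -¾ (D = -3*¼ = -¾ ≈ -0.75000)
d(s) = s*(-1 + s) (d(s) = (-1 + s)*s = s*(-1 + s))
x(S, t) = -¾ - t
f(X) = 12/X (f(X) = (4*(-1 + 4))/X = (4*3)/X = 12/X)
k(f(x(-2, 2)))*(-571) = (10*√(12/(-¾ - 1*2)))*(-571) = (10*√(12/(-¾ - 2)))*(-571) = (10*√(12/(-11/4)))*(-571) = (10*√(12*(-4/11)))*(-571) = (10*√(-48/11))*(-571) = (10*(4*I*√33/11))*(-571) = (40*I*√33/11)*(-571) = -22840*I*√33/11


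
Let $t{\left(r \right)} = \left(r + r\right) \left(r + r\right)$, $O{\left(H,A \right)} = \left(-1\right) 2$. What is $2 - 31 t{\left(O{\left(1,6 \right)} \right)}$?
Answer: $-494$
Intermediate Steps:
$O{\left(H,A \right)} = -2$
$t{\left(r \right)} = 4 r^{2}$ ($t{\left(r \right)} = 2 r 2 r = 4 r^{2}$)
$2 - 31 t{\left(O{\left(1,6 \right)} \right)} = 2 - 31 \cdot 4 \left(-2\right)^{2} = 2 - 31 \cdot 4 \cdot 4 = 2 - 496 = -494$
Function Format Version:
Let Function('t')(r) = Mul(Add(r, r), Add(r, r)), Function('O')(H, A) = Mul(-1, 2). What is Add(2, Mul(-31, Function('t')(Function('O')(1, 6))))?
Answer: -494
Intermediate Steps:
Function('O')(H, A) = -2
Function('t')(r) = Mul(4, Pow(r, 2)) (Function('t')(r) = Mul(Mul(2, r), Mul(2, r)) = Mul(4, Pow(r, 2)))
Add(2, Mul(-31, Function('t')(Function('O')(1, 6)))) = Add(2, Mul(-31, Mul(4, Pow(-2, 2)))) = Add(2, Mul(-31, Mul(4, 4))) = Add(2, Mul(-31, 16)) = Add(2, -496) = -494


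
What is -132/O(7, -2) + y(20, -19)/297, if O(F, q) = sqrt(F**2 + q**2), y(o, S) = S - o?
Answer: -13/99 - 132*sqrt(53)/53 ≈ -18.263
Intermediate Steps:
-132/O(7, -2) + y(20, -19)/297 = -132/sqrt(7**2 + (-2)**2) + (-19 - 1*20)/297 = -132/sqrt(49 + 4) + (-19 - 20)*(1/297) = -132*sqrt(53)/53 - 39*1/297 = -132*sqrt(53)/53 - 13/99 = -13/99 - 132*sqrt(53)/53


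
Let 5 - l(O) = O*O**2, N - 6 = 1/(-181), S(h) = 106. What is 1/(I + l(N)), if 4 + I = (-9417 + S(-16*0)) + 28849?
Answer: 5929741/114583920274 ≈ 5.1750e-5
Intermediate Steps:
N = 1085/181 (N = 6 + 1/(-181) = 6 - 1/181 = 1085/181 ≈ 5.9945)
I = 19534 (I = -4 + ((-9417 + 106) + 28849) = -4 + (-9311 + 28849) = -4 + 19538 = 19534)
l(O) = 5 - O**3 (l(O) = 5 - O*O**2 = 5 - O**3)
1/(I + l(N)) = 1/(19534 + (5 - (1085/181)**3)) = 1/(19534 + (5 - 1*1277289125/5929741)) = 1/(19534 + (5 - 1277289125/5929741)) = 1/(19534 - 1247640420/5929741) = 1/(114583920274/5929741) = 5929741/114583920274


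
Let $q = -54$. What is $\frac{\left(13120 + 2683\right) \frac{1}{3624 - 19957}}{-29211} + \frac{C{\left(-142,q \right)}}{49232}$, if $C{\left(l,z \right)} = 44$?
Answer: $\frac{5442639217}{5872186961004} \approx 0.00092685$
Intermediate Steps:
$\frac{\left(13120 + 2683\right) \frac{1}{3624 - 19957}}{-29211} + \frac{C{\left(-142,q \right)}}{49232} = \frac{\left(13120 + 2683\right) \frac{1}{3624 - 19957}}{-29211} + \frac{44}{49232} = \frac{15803}{-16333} \left(- \frac{1}{29211}\right) + 44 \cdot \frac{1}{49232} = 15803 \left(- \frac{1}{16333}\right) \left(- \frac{1}{29211}\right) + \frac{11}{12308} = \left(- \frac{15803}{16333}\right) \left(- \frac{1}{29211}\right) + \frac{11}{12308} = \frac{15803}{477103263} + \frac{11}{12308} = \frac{5442639217}{5872186961004}$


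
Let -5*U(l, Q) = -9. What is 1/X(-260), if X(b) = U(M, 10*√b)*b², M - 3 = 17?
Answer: 1/121680 ≈ 8.2183e-6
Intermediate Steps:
M = 20 (M = 3 + 17 = 20)
U(l, Q) = 9/5 (U(l, Q) = -⅕*(-9) = 9/5)
X(b) = 9*b²/5
1/X(-260) = 1/((9/5)*(-260)²) = 1/((9/5)*67600) = 1/121680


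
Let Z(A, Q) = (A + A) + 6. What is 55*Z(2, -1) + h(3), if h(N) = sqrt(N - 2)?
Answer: 551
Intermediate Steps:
Z(A, Q) = 6 + 2*A (Z(A, Q) = 2*A + 6 = 6 + 2*A)
h(N) = sqrt(-2 + N)
55*Z(2, -1) + h(3) = 55*(6 + 2*2) + sqrt(-2 + 3) = 55*(6 + 4) + sqrt(1) = 55*10 + 1 = 550 + 1 = 551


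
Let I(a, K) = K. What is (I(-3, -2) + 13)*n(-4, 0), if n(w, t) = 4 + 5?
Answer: 99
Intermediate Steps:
n(w, t) = 9
(I(-3, -2) + 13)*n(-4, 0) = (-2 + 13)*9 = 11*9 = 99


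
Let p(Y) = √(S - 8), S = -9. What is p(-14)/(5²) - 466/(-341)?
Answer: 466/341 + I*√17/25 ≈ 1.3666 + 0.16492*I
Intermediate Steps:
p(Y) = I*√17 (p(Y) = √(-9 - 8) = √(-17) = I*√17)
p(-14)/(5²) - 466/(-341) = (I*√17)/(5²) - 466/(-341) = (I*√17)/25 - 466*(-1/341) = (I*√17)*(1/25) + 466/341 = I*√17/25 + 466/341 = 466/341 + I*√17/25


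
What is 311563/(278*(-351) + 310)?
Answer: -311563/97268 ≈ -3.2031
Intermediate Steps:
311563/(278*(-351) + 310) = 311563/(-97578 + 310) = 311563/(-97268) = 311563*(-1/97268) = -311563/97268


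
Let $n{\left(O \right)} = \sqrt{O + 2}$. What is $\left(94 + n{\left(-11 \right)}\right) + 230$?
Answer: $324 + 3 i \approx 324.0 + 3.0 i$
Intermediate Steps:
$n{\left(O \right)} = \sqrt{2 + O}$
$\left(94 + n{\left(-11 \right)}\right) + 230 = \left(94 + \sqrt{2 - 11}\right) + 230 = \left(94 + \sqrt{-9}\right) + 230 = \left(94 + 3 i\right) + 230 = 324 + 3 i$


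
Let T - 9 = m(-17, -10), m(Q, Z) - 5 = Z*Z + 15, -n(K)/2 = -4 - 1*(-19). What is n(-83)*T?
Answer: -3870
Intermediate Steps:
n(K) = -30 (n(K) = -2*(-4 - 1*(-19)) = -2*(-4 + 19) = -2*15 = -30)
m(Q, Z) = 20 + Z² (m(Q, Z) = 5 + (Z*Z + 15) = 5 + (Z² + 15) = 5 + (15 + Z²) = 20 + Z²)
T = 129 (T = 9 + (20 + (-10)²) = 9 + (20 + 100) = 9 + 120 = 129)
n(-83)*T = -30*129 = -3870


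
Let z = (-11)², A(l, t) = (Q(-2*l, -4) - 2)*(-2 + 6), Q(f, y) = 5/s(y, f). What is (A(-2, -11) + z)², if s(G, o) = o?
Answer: 13924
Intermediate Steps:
Q(f, y) = 5/f
A(l, t) = -8 - 10/l (A(l, t) = (5/((-2*l)) - 2)*(-2 + 6) = (5*(-1/(2*l)) - 2)*4 = (-5/(2*l) - 2)*4 = (-2 - 5/(2*l))*4 = -8 - 10/l)
z = 121
(A(-2, -11) + z)² = ((-8 - 10/(-2)) + 121)² = ((-8 - 10*(-½)) + 121)² = ((-8 + 5) + 121)² = (-3 + 121)² = 118² = 13924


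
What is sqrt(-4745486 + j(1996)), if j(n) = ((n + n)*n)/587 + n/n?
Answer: I*sqrt(1630469786181)/587 ≈ 2175.3*I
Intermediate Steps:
j(n) = 1 + 2*n**2/587 (j(n) = ((2*n)*n)*(1/587) + 1 = (2*n**2)*(1/587) + 1 = 2*n**2/587 + 1 = 1 + 2*n**2/587)
sqrt(-4745486 + j(1996)) = sqrt(-4745486 + (1 + (2/587)*1996**2)) = sqrt(-4745486 + (1 + (2/587)*3984016)) = sqrt(-4745486 + (1 + 7968032/587)) = sqrt(-4745486 + 7968619/587) = sqrt(-2777631663/587) = I*sqrt(1630469786181)/587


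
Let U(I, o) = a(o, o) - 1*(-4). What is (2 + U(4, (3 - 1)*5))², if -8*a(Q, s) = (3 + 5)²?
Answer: 4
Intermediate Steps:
a(Q, s) = -8 (a(Q, s) = -(3 + 5)²/8 = -⅛*8² = -⅛*64 = -8)
U(I, o) = -4 (U(I, o) = -8 - 1*(-4) = -8 + 4 = -4)
(2 + U(4, (3 - 1)*5))² = (2 - 4)² = (-2)² = 4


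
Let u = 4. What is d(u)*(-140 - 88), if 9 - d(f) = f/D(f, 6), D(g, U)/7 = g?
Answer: -14136/7 ≈ -2019.4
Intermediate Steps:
D(g, U) = 7*g
d(f) = 62/7 (d(f) = 9 - f/(7*f) = 9 - f*1/(7*f) = 9 - 1*⅐ = 9 - ⅐ = 62/7)
d(u)*(-140 - 88) = 62*(-140 - 88)/7 = (62/7)*(-228) = -14136/7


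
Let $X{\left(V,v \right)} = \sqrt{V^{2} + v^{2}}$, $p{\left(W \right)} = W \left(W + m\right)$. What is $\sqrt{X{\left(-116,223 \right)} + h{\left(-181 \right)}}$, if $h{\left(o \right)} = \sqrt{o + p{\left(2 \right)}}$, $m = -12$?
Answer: $\sqrt{\sqrt{63185} + i \sqrt{201}} \approx 15.861 + 0.44693 i$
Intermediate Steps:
$p{\left(W \right)} = W \left(-12 + W\right)$ ($p{\left(W \right)} = W \left(W - 12\right) = W \left(-12 + W\right)$)
$h{\left(o \right)} = \sqrt{-20 + o}$ ($h{\left(o \right)} = \sqrt{o + 2 \left(-12 + 2\right)} = \sqrt{o + 2 \left(-10\right)} = \sqrt{o - 20} = \sqrt{-20 + o}$)
$\sqrt{X{\left(-116,223 \right)} + h{\left(-181 \right)}} = \sqrt{\sqrt{\left(-116\right)^{2} + 223^{2}} + \sqrt{-20 - 181}} = \sqrt{\sqrt{13456 + 49729} + \sqrt{-201}} = \sqrt{\sqrt{63185} + i \sqrt{201}}$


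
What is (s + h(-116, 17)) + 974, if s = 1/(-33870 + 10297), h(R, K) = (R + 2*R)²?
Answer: 2877744693/23573 ≈ 1.2208e+5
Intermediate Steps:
h(R, K) = 9*R² (h(R, K) = (3*R)² = 9*R²)
s = -1/23573 (s = 1/(-23573) = -1/23573 ≈ -4.2421e-5)
(s + h(-116, 17)) + 974 = (-1/23573 + 9*(-116)²) + 974 = (-1/23573 + 9*13456) + 974 = (-1/23573 + 121104) + 974 = 2854784591/23573 + 974 = 2877744693/23573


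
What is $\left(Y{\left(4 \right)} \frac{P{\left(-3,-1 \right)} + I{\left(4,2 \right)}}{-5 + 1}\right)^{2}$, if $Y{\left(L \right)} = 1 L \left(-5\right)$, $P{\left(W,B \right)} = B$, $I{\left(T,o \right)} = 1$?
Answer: $0$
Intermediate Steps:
$Y{\left(L \right)} = - 5 L$ ($Y{\left(L \right)} = L \left(-5\right) = - 5 L$)
$\left(Y{\left(4 \right)} \frac{P{\left(-3,-1 \right)} + I{\left(4,2 \right)}}{-5 + 1}\right)^{2} = \left(\left(-5\right) 4 \frac{-1 + 1}{-5 + 1}\right)^{2} = \left(- 20 \frac{0}{-4}\right)^{2} = \left(- 20 \cdot 0 \left(- \frac{1}{4}\right)\right)^{2} = \left(\left(-20\right) 0\right)^{2} = 0^{2} = 0$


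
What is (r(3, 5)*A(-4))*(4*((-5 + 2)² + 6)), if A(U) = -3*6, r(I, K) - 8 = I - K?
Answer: -6480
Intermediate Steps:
r(I, K) = 8 + I - K (r(I, K) = 8 + (I - K) = 8 + I - K)
A(U) = -18
(r(3, 5)*A(-4))*(4*((-5 + 2)² + 6)) = ((8 + 3 - 1*5)*(-18))*(4*((-5 + 2)² + 6)) = ((8 + 3 - 5)*(-18))*(4*((-3)² + 6)) = (6*(-18))*(4*(9 + 6)) = -432*15 = -108*60 = -6480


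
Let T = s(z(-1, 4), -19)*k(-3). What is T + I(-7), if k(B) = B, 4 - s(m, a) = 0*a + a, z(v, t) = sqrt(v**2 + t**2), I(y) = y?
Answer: -76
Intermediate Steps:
z(v, t) = sqrt(t**2 + v**2)
s(m, a) = 4 - a (s(m, a) = 4 - (0*a + a) = 4 - (0 + a) = 4 - a)
T = -69 (T = (4 - 1*(-19))*(-3) = (4 + 19)*(-3) = 23*(-3) = -69)
T + I(-7) = -69 - 7 = -76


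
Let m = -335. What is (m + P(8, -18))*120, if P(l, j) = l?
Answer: -39240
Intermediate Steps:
(m + P(8, -18))*120 = (-335 + 8)*120 = -327*120 = -39240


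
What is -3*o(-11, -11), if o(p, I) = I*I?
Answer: -363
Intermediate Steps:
o(p, I) = I**2
-3*o(-11, -11) = -3*(-11)**2 = -3*121 = -363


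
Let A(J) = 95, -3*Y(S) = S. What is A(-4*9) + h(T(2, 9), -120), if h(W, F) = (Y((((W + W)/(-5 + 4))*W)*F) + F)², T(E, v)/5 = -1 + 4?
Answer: 328334495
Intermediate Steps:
Y(S) = -S/3
T(E, v) = 15 (T(E, v) = 5*(-1 + 4) = 5*3 = 15)
h(W, F) = (F + 2*F*W²/3)² (h(W, F) = (-((W + W)/(-5 + 4))*W*F/3 + F)² = (-((2*W)/(-1))*W*F/3 + F)² = (-((2*W)*(-1))*W*F/3 + F)² = (-(-2*W)*W*F/3 + F)² = (-(-2*W²)*F/3 + F)² = (-(-2)*F*W²/3 + F)² = (2*F*W²/3 + F)² = (F + 2*F*W²/3)²)
A(-4*9) + h(T(2, 9), -120) = 95 + (⅑)*(-120)²*(3 + 2*15²)² = 95 + (⅑)*14400*(3 + 2*225)² = 95 + (⅑)*14400*(3 + 450)² = 95 + (⅑)*14400*453² = 95 + (⅑)*14400*205209 = 95 + 328334400 = 328334495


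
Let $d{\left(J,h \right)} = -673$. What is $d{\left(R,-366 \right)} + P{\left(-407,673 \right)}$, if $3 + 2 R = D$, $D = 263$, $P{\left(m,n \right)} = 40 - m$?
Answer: $-226$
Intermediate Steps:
$R = 130$ ($R = - \frac{3}{2} + \frac{1}{2} \cdot 263 = - \frac{3}{2} + \frac{263}{2} = 130$)
$d{\left(R,-366 \right)} + P{\left(-407,673 \right)} = -673 + \left(40 - -407\right) = -673 + \left(40 + 407\right) = -673 + 447 = -226$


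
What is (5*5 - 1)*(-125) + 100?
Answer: -2900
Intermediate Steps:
(5*5 - 1)*(-125) + 100 = (25 - 1)*(-125) + 100 = 24*(-125) + 100 = -3000 + 100 = -2900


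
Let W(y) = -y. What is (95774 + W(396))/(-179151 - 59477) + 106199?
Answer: 12670979797/119314 ≈ 1.0620e+5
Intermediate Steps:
(95774 + W(396))/(-179151 - 59477) + 106199 = (95774 - 1*396)/(-179151 - 59477) + 106199 = (95774 - 396)/(-238628) + 106199 = 95378*(-1/238628) + 106199 = -47689/119314 + 106199 = 12670979797/119314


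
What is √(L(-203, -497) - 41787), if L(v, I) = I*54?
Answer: 15*I*√305 ≈ 261.96*I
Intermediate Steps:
L(v, I) = 54*I
√(L(-203, -497) - 41787) = √(54*(-497) - 41787) = √(-26838 - 41787) = √(-68625) = 15*I*√305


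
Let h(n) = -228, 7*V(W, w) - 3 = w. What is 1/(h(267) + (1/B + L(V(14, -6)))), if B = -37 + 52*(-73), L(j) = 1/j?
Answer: -11499/2648606 ≈ -0.0043415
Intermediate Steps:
V(W, w) = 3/7 + w/7
B = -3833 (B = -37 - 3796 = -3833)
1/(h(267) + (1/B + L(V(14, -6)))) = 1/(-228 + (1/(-3833) + 1/(3/7 + (⅐)*(-6)))) = 1/(-228 + (-1/3833 + 1/(3/7 - 6/7))) = 1/(-228 + (-1/3833 + 1/(-3/7))) = 1/(-228 + (-1/3833 - 7/3)) = 1/(-228 - 26834/11499) = 1/(-2648606/11499) = -11499/2648606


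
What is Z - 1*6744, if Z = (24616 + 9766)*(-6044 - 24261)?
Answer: -1041953254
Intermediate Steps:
Z = -1041946510 (Z = 34382*(-30305) = -1041946510)
Z - 1*6744 = -1041946510 - 1*6744 = -1041946510 - 6744 = -1041953254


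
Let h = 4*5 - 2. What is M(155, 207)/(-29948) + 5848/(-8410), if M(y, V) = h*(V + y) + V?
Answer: -115838167/125931340 ≈ -0.91985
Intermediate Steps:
h = 18 (h = 20 - 2 = 18)
M(y, V) = 18*y + 19*V (M(y, V) = 18*(V + y) + V = (18*V + 18*y) + V = 18*y + 19*V)
M(155, 207)/(-29948) + 5848/(-8410) = (18*155 + 19*207)/(-29948) + 5848/(-8410) = (2790 + 3933)*(-1/29948) + 5848*(-1/8410) = 6723*(-1/29948) - 2924/4205 = -6723/29948 - 2924/4205 = -115838167/125931340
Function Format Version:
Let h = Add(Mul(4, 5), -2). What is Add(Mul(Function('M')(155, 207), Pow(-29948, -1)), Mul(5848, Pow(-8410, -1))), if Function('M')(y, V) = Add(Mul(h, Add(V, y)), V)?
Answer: Rational(-115838167, 125931340) ≈ -0.91985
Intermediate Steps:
h = 18 (h = Add(20, -2) = 18)
Function('M')(y, V) = Add(Mul(18, y), Mul(19, V)) (Function('M')(y, V) = Add(Mul(18, Add(V, y)), V) = Add(Add(Mul(18, V), Mul(18, y)), V) = Add(Mul(18, y), Mul(19, V)))
Add(Mul(Function('M')(155, 207), Pow(-29948, -1)), Mul(5848, Pow(-8410, -1))) = Add(Mul(Add(Mul(18, 155), Mul(19, 207)), Pow(-29948, -1)), Mul(5848, Pow(-8410, -1))) = Add(Mul(Add(2790, 3933), Rational(-1, 29948)), Mul(5848, Rational(-1, 8410))) = Add(Mul(6723, Rational(-1, 29948)), Rational(-2924, 4205)) = Add(Rational(-6723, 29948), Rational(-2924, 4205)) = Rational(-115838167, 125931340)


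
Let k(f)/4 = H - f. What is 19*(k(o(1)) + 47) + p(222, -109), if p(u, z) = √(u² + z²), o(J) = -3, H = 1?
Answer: 1197 + √61165 ≈ 1444.3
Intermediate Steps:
k(f) = 4 - 4*f (k(f) = 4*(1 - f) = 4 - 4*f)
19*(k(o(1)) + 47) + p(222, -109) = 19*((4 - 4*(-3)) + 47) + √(222² + (-109)²) = 19*((4 + 12) + 47) + √(49284 + 11881) = 19*(16 + 47) + √61165 = 19*63 + √61165 = 1197 + √61165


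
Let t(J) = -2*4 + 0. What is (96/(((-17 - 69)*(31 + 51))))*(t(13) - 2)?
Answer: 240/1763 ≈ 0.13613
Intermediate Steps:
t(J) = -8 (t(J) = -8 + 0 = -8)
(96/(((-17 - 69)*(31 + 51))))*(t(13) - 2) = (96/(((-17 - 69)*(31 + 51))))*(-8 - 2) = (96/((-86*82)))*(-10) = (96/(-7052))*(-10) = (96*(-1/7052))*(-10) = -24/1763*(-10) = 240/1763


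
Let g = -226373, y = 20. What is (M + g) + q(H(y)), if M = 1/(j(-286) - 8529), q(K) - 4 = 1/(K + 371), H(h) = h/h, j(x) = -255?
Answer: -61641183475/272304 ≈ -2.2637e+5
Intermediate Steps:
H(h) = 1
q(K) = 4 + 1/(371 + K) (q(K) = 4 + 1/(K + 371) = 4 + 1/(371 + K))
M = -1/8784 (M = 1/(-255 - 8529) = 1/(-8784) = -1/8784 ≈ -0.00011384)
(M + g) + q(H(y)) = (-1/8784 - 226373) + (1485 + 4*1)/(371 + 1) = -1988460433/8784 + (1485 + 4)/372 = -1988460433/8784 + (1/372)*1489 = -1988460433/8784 + 1489/372 = -61641183475/272304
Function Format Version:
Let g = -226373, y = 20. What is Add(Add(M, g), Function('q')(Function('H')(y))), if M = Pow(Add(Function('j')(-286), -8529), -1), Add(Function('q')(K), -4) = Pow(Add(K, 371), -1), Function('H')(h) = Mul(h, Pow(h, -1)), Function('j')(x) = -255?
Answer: Rational(-61641183475, 272304) ≈ -2.2637e+5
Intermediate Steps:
Function('H')(h) = 1
Function('q')(K) = Add(4, Pow(Add(371, K), -1)) (Function('q')(K) = Add(4, Pow(Add(K, 371), -1)) = Add(4, Pow(Add(371, K), -1)))
M = Rational(-1, 8784) (M = Pow(Add(-255, -8529), -1) = Pow(-8784, -1) = Rational(-1, 8784) ≈ -0.00011384)
Add(Add(M, g), Function('q')(Function('H')(y))) = Add(Add(Rational(-1, 8784), -226373), Mul(Pow(Add(371, 1), -1), Add(1485, Mul(4, 1)))) = Add(Rational(-1988460433, 8784), Mul(Pow(372, -1), Add(1485, 4))) = Add(Rational(-1988460433, 8784), Mul(Rational(1, 372), 1489)) = Add(Rational(-1988460433, 8784), Rational(1489, 372)) = Rational(-61641183475, 272304)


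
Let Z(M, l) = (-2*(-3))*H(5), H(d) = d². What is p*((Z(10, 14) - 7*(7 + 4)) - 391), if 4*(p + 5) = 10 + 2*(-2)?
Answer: 1113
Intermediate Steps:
p = -7/2 (p = -5 + (10 + 2*(-2))/4 = -5 + (10 - 4)/4 = -5 + (¼)*6 = -5 + 3/2 = -7/2 ≈ -3.5000)
Z(M, l) = 150 (Z(M, l) = -2*(-3)*5² = 6*25 = 150)
p*((Z(10, 14) - 7*(7 + 4)) - 391) = -7*((150 - 7*(7 + 4)) - 391)/2 = -7*((150 - 7*11) - 391)/2 = -7*((150 - 1*77) - 391)/2 = -7*((150 - 77) - 391)/2 = -7*(73 - 391)/2 = -7/2*(-318) = 1113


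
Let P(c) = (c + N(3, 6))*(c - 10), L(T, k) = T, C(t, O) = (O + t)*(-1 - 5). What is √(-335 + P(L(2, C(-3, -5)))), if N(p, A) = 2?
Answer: I*√367 ≈ 19.157*I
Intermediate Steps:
C(t, O) = -6*O - 6*t (C(t, O) = (O + t)*(-6) = -6*O - 6*t)
P(c) = (-10 + c)*(2 + c) (P(c) = (c + 2)*(c - 10) = (2 + c)*(-10 + c) = (-10 + c)*(2 + c))
√(-335 + P(L(2, C(-3, -5)))) = √(-335 + (-20 + 2² - 8*2)) = √(-335 + (-20 + 4 - 16)) = √(-335 - 32) = √(-367) = I*√367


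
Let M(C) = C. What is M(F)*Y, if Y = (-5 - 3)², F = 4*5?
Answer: 1280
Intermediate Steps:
F = 20
Y = 64 (Y = (-8)² = 64)
M(F)*Y = 20*64 = 1280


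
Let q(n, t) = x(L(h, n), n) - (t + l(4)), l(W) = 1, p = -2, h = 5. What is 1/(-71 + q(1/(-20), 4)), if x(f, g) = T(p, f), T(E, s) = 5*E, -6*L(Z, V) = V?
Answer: -1/86 ≈ -0.011628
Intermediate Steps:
L(Z, V) = -V/6
x(f, g) = -10 (x(f, g) = 5*(-2) = -10)
q(n, t) = -11 - t (q(n, t) = -10 - (t + 1) = -10 - (1 + t) = -10 + (-1 - t) = -11 - t)
1/(-71 + q(1/(-20), 4)) = 1/(-71 + (-11 - 1*4)) = 1/(-71 + (-11 - 4)) = 1/(-71 - 15) = 1/(-86) = -1/86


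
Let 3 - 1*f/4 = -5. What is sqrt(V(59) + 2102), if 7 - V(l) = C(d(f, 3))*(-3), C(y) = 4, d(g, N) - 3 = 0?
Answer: sqrt(2121) ≈ 46.054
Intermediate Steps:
f = 32 (f = 12 - 4*(-5) = 12 + 20 = 32)
d(g, N) = 3 (d(g, N) = 3 + 0 = 3)
V(l) = 19 (V(l) = 7 - 4*(-3) = 7 - 1*(-12) = 7 + 12 = 19)
sqrt(V(59) + 2102) = sqrt(19 + 2102) = sqrt(2121)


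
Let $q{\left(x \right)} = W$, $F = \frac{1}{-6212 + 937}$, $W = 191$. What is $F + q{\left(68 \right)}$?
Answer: $\frac{1007524}{5275} \approx 191.0$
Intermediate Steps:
$F = - \frac{1}{5275}$ ($F = \frac{1}{-5275} = - \frac{1}{5275} \approx -0.00018957$)
$q{\left(x \right)} = 191$
$F + q{\left(68 \right)} = - \frac{1}{5275} + 191 = \frac{1007524}{5275}$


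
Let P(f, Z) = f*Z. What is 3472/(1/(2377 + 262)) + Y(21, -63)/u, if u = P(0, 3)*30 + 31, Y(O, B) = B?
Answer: 284040785/31 ≈ 9.1626e+6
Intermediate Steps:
P(f, Z) = Z*f
u = 31 (u = (3*0)*30 + 31 = 0*30 + 31 = 0 + 31 = 31)
3472/(1/(2377 + 262)) + Y(21, -63)/u = 3472/(1/(2377 + 262)) - 63/31 = 3472/(1/2639) - 63*1/31 = 3472/(1/2639) - 63/31 = 3472*2639 - 63/31 = 9162608 - 63/31 = 284040785/31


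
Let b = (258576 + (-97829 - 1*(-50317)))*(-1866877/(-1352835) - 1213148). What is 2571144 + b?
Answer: -346392058473032752/1352835 ≈ -2.5605e+11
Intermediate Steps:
b = -346395536806625992/1352835 (b = (258576 + (-97829 + 50317))*(-1866877*(-1/1352835) - 1213148) = (258576 - 47512)*(1866877/1352835 - 1213148) = 211064*(-1641187207703/1352835) = -346395536806625992/1352835 ≈ -2.5605e+11)
2571144 + b = 2571144 - 346395536806625992/1352835 = -346392058473032752/1352835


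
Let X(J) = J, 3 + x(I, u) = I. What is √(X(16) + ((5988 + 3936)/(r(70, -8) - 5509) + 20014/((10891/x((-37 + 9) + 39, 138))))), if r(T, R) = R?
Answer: 2*√2898508197906219/20028549 ≈ 5.3761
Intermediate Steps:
x(I, u) = -3 + I
√(X(16) + ((5988 + 3936)/(r(70, -8) - 5509) + 20014/((10891/x((-37 + 9) + 39, 138))))) = √(16 + ((5988 + 3936)/(-8 - 5509) + 20014/((10891/(-3 + ((-37 + 9) + 39)))))) = √(16 + (9924/(-5517) + 20014/((10891/(-3 + (-28 + 39)))))) = √(16 + (9924*(-1/5517) + 20014/((10891/(-3 + 11))))) = √(16 + (-3308/1839 + 20014/((10891/8)))) = √(16 + (-3308/1839 + 20014/((10891*(⅛))))) = √(16 + (-3308/1839 + 20014/(10891/8))) = √(16 + (-3308/1839 + 20014*(8/10891))) = √(16 + (-3308/1839 + 160112/10891)) = √(16 + 258418540/20028549) = √(578875324/20028549) = 2*√2898508197906219/20028549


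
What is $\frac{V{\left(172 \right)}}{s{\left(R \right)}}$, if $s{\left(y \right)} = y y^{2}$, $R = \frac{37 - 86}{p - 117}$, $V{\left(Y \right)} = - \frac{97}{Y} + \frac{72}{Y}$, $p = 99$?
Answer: $- \frac{36450}{5058907} \approx -0.0072051$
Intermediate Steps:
$V{\left(Y \right)} = - \frac{25}{Y}$
$R = \frac{49}{18}$ ($R = \frac{37 - 86}{99 - 117} = - \frac{49}{-18} = \left(-49\right) \left(- \frac{1}{18}\right) = \frac{49}{18} \approx 2.7222$)
$s{\left(y \right)} = y^{3}$
$\frac{V{\left(172 \right)}}{s{\left(R \right)}} = \frac{\left(-25\right) \frac{1}{172}}{\left(\frac{49}{18}\right)^{3}} = \frac{\left(-25\right) \frac{1}{172}}{\frac{117649}{5832}} = \left(- \frac{25}{172}\right) \frac{5832}{117649} = - \frac{36450}{5058907}$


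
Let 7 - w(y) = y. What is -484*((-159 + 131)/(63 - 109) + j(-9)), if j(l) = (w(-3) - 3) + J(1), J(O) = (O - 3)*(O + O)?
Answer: -40172/23 ≈ -1746.6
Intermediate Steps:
w(y) = 7 - y
J(O) = 2*O*(-3 + O) (J(O) = (-3 + O)*(2*O) = 2*O*(-3 + O))
j(l) = 3 (j(l) = ((7 - 1*(-3)) - 3) + 2*1*(-3 + 1) = ((7 + 3) - 3) + 2*1*(-2) = (10 - 3) - 4 = 7 - 4 = 3)
-484*((-159 + 131)/(63 - 109) + j(-9)) = -484*((-159 + 131)/(63 - 109) + 3) = -484*(-28/(-46) + 3) = -484*(-28*(-1/46) + 3) = -484*(14/23 + 3) = -484*83/23 = -40172/23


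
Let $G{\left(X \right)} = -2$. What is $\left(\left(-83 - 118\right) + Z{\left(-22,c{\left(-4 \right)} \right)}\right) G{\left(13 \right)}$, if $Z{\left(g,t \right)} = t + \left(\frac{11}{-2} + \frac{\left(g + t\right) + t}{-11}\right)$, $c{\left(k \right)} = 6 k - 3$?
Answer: $\frac{4985}{11} \approx 453.18$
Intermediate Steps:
$c{\left(k \right)} = -3 + 6 k$
$Z{\left(g,t \right)} = - \frac{11}{2} - \frac{g}{11} + \frac{9 t}{11}$ ($Z{\left(g,t \right)} = t + \left(11 \left(- \frac{1}{2}\right) + \left(g + 2 t\right) \left(- \frac{1}{11}\right)\right) = t - \left(\frac{11}{2} + \frac{g}{11} + \frac{2 t}{11}\right) = - \frac{11}{2} - \frac{g}{11} + \frac{9 t}{11}$)
$\left(\left(-83 - 118\right) + Z{\left(-22,c{\left(-4 \right)} \right)}\right) G{\left(13 \right)} = \left(\left(-83 - 118\right) - \left(\frac{7}{2} - \frac{9 \left(-3 + 6 \left(-4\right)\right)}{11}\right)\right) \left(-2\right) = \left(\left(-83 - 118\right) + \left(- \frac{11}{2} + 2 + \frac{9 \left(-3 - 24\right)}{11}\right)\right) \left(-2\right) = \left(-201 + \left(- \frac{11}{2} + 2 + \frac{9}{11} \left(-27\right)\right)\right) \left(-2\right) = \left(-201 - \frac{563}{22}\right) \left(-2\right) = \left(- \frac{4985}{22}\right) \left(-2\right) = \frac{4985}{11}$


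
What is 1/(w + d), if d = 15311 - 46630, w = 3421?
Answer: -1/27898 ≈ -3.5845e-5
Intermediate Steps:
d = -31319
1/(w + d) = 1/(3421 - 31319) = 1/(-27898) = -1/27898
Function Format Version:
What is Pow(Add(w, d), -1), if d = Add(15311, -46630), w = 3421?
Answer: Rational(-1, 27898) ≈ -3.5845e-5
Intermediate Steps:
d = -31319
Pow(Add(w, d), -1) = Pow(Add(3421, -31319), -1) = Pow(-27898, -1) = Rational(-1, 27898)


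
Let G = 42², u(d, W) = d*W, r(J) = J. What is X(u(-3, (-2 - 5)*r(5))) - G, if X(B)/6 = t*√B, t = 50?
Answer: -1764 + 300*√105 ≈ 1310.1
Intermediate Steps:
u(d, W) = W*d
G = 1764
X(B) = 300*√B (X(B) = 6*(50*√B) = 300*√B)
X(u(-3, (-2 - 5)*r(5))) - G = 300*√(((-2 - 5)*5)*(-3)) - 1*1764 = 300*√(-7*5*(-3)) - 1764 = 300*√(-35*(-3)) - 1764 = 300*√105 - 1764 = -1764 + 300*√105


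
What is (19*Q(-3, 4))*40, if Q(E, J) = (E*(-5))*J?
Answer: 45600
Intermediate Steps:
Q(E, J) = -5*E*J (Q(E, J) = (-5*E)*J = -5*E*J)
(19*Q(-3, 4))*40 = (19*(-5*(-3)*4))*40 = (19*60)*40 = 1140*40 = 45600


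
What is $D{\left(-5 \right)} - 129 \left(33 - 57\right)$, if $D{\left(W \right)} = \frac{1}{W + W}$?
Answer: $\frac{30959}{10} \approx 3095.9$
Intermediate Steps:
$D{\left(W \right)} = \frac{1}{2 W}$
$D{\left(-5 \right)} - 129 \left(33 - 57\right) = \frac{1}{2 \left(-5\right)} - 129 \left(33 - 57\right) = \frac{1}{2} \left(- \frac{1}{5}\right) - 129 \left(33 - 57\right) = - \frac{1}{10} - -3096 = - \frac{1}{10} + 3096 = \frac{30959}{10}$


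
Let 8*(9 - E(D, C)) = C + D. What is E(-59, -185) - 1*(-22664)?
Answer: 45407/2 ≈ 22704.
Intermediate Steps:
E(D, C) = 9 - C/8 - D/8 (E(D, C) = 9 - (C + D)/8 = 9 + (-C/8 - D/8) = 9 - C/8 - D/8)
E(-59, -185) - 1*(-22664) = (9 - 1/8*(-185) - 1/8*(-59)) - 1*(-22664) = (9 + 185/8 + 59/8) + 22664 = 79/2 + 22664 = 45407/2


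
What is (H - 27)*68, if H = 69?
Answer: 2856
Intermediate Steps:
(H - 27)*68 = (69 - 27)*68 = 42*68 = 2856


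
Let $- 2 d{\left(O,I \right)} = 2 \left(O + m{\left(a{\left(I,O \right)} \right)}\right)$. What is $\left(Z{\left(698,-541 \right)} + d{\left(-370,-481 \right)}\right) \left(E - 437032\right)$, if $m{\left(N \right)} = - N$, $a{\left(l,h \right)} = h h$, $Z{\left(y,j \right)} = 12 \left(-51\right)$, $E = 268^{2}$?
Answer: $-49908594864$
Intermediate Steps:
$E = 71824$
$Z{\left(y,j \right)} = -612$
$a{\left(l,h \right)} = h^{2}$
$d{\left(O,I \right)} = O^{2} - O$ ($d{\left(O,I \right)} = - \frac{2 \left(O - O^{2}\right)}{2} = - \frac{- 2 O^{2} + 2 O}{2} = O^{2} - O$)
$\left(Z{\left(698,-541 \right)} + d{\left(-370,-481 \right)}\right) \left(E - 437032\right) = \left(-612 - 370 \left(-1 - 370\right)\right) \left(71824 - 437032\right) = \left(-612 - -137270\right) \left(-365208\right) = \left(-612 + 137270\right) \left(-365208\right) = 136658 \left(-365208\right) = -49908594864$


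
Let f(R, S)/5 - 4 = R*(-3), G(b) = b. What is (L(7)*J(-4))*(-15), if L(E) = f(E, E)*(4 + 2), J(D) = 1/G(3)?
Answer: 2550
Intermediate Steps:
J(D) = 1/3
f(R, S) = 20 - 15*R (f(R, S) = 20 + 5*(R*(-3)) = 20 + 5*(-3*R) = 20 - 15*R)
L(E) = 120 - 90*E (L(E) = (20 - 15*E)*(4 + 2) = (20 - 15*E)*6 = 120 - 90*E)
(L(7)*J(-4))*(-15) = ((120 - 90*7)*(1/3))*(-15) = ((120 - 630)*(1/3))*(-15) = -510*1/3*(-15) = -170*(-15) = 2550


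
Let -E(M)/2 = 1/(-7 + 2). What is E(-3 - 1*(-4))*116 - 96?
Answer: -248/5 ≈ -49.600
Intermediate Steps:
E(M) = ⅖ (E(M) = -2/(-7 + 2) = -2/(-5) = -2*(-⅕) = ⅖)
E(-3 - 1*(-4))*116 - 96 = (⅖)*116 - 96 = 232/5 - 96 = -248/5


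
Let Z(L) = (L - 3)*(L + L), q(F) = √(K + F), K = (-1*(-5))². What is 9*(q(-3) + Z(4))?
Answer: 72 + 9*√22 ≈ 114.21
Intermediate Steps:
K = 25 (K = 5² = 25)
q(F) = √(25 + F)
Z(L) = 2*L*(-3 + L) (Z(L) = (-3 + L)*(2*L) = 2*L*(-3 + L))
9*(q(-3) + Z(4)) = 9*(√(25 - 3) + 2*4*(-3 + 4)) = 9*(√22 + 2*4*1) = 9*(√22 + 8) = 9*(8 + √22) = 72 + 9*√22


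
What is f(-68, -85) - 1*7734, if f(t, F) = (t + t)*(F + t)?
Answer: 13074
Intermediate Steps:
f(t, F) = 2*t*(F + t) (f(t, F) = (2*t)*(F + t) = 2*t*(F + t))
f(-68, -85) - 1*7734 = 2*(-68)*(-85 - 68) - 1*7734 = 2*(-68)*(-153) - 7734 = 20808 - 7734 = 13074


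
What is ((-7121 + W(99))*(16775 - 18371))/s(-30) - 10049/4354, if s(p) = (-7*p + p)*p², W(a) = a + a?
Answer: 1936661593/29389500 ≈ 65.896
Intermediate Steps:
W(a) = 2*a
s(p) = -6*p³ (s(p) = (-6*p)*p² = -6*p³)
((-7121 + W(99))*(16775 - 18371))/s(-30) - 10049/4354 = ((-7121 + 2*99)*(16775 - 18371))/((-6*(-30)³)) - 10049/4354 = ((-7121 + 198)*(-1596))/((-6*(-27000))) - 10049*1/4354 = -6923*(-1596)/162000 - 10049/4354 = 11049108*(1/162000) - 10049/4354 = 920759/13500 - 10049/4354 = 1936661593/29389500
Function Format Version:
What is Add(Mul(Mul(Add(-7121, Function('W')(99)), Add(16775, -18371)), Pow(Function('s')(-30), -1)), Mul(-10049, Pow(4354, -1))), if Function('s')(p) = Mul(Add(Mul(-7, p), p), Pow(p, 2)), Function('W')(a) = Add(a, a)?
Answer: Rational(1936661593, 29389500) ≈ 65.896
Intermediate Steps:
Function('W')(a) = Mul(2, a)
Function('s')(p) = Mul(-6, Pow(p, 3)) (Function('s')(p) = Mul(Mul(-6, p), Pow(p, 2)) = Mul(-6, Pow(p, 3)))
Add(Mul(Mul(Add(-7121, Function('W')(99)), Add(16775, -18371)), Pow(Function('s')(-30), -1)), Mul(-10049, Pow(4354, -1))) = Add(Mul(Mul(Add(-7121, Mul(2, 99)), Add(16775, -18371)), Pow(Mul(-6, Pow(-30, 3)), -1)), Mul(-10049, Pow(4354, -1))) = Add(Mul(Mul(Add(-7121, 198), -1596), Pow(Mul(-6, -27000), -1)), Mul(-10049, Rational(1, 4354))) = Add(Mul(Mul(-6923, -1596), Pow(162000, -1)), Rational(-10049, 4354)) = Add(Mul(11049108, Rational(1, 162000)), Rational(-10049, 4354)) = Add(Rational(920759, 13500), Rational(-10049, 4354)) = Rational(1936661593, 29389500)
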